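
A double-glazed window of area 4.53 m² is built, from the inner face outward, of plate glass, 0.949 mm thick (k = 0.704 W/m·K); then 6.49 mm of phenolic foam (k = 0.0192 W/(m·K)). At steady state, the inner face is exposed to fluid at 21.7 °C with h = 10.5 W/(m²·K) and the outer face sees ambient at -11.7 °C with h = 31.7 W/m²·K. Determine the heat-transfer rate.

Q = 325 W

Series thermal resistances, inner to outer:
  R_conv,in = 1/(hA) = 1/(10.5·4.53) = 0.02102 K/W
  R_plate glass = L/(kA) = 9.49×10^-4/(0.704·4.53) = 2.976×10^-4 K/W
  R_phenolic foam = L/(kA) = 0.00649/(0.0192·4.53) = 0.07462 K/W
  R_conv,out = 1/(hA) = 1/(31.7·4.53) = 0.006964 K/W
ΣR = 0.02102 + 2.976×10^-4 + 0.07462 + 0.006964 = 0.1029 K/W
Q = ΔT/ΣR = (21.7 °C − -11.7 °C)/0.1029 = 325 W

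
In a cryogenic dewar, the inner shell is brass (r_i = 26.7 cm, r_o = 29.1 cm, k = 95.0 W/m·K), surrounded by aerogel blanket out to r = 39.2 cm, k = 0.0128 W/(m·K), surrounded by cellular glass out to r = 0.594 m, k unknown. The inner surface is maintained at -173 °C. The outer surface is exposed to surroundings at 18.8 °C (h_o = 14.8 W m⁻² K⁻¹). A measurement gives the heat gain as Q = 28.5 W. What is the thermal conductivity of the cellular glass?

ΣR = ΔT/Q = |-173 − 18.8|/28.5 = 6.730 K/W
Known resistances:
  R_brass = (1/0.267 − 1/0.291)/(4πk) = 0.3089/(4π·95.0) = 2.587×10^-4 K/W
  R_aerogel blanket = (1/0.291 − 1/0.392)/(4πk) = 0.8854/(4π·0.0128) = 5.505 K/W
  R_conv,out = 1/(4πr²h) = 1/(4π·0.594²·14.8) = 0.01524 K/W
R_cellular glass = ΣR − ΣR_known = 6.730 − 5.520 = 1.210 K/W
(1/r₁−1/r₂)/(4πk) = 1.210 ⇒ k = 0.8675/(4π·1.210) = 0.0571 W/m·K

k = 0.0571 W/m·K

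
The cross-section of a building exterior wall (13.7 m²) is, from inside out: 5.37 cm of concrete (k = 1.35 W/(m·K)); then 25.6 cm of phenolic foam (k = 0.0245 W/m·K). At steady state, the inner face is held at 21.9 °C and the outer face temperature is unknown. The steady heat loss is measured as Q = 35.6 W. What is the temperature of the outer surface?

Series resistances:
  R_concrete = L/(kA) = 0.0537/(1.35·13.7) = 0.002903 K/W
  R_phenolic foam = L/(kA) = 0.256/(0.0245·13.7) = 0.7627 K/W
ΣR = 0.7656 K/W
ΔT = Q·ΣR = 35.6 × 0.7656 = 27.26 K
Heat flows outward, so T_out = T_in − ΔT = 21.9 − 27.26 = -5.36 °C

T_out = -5.36 °C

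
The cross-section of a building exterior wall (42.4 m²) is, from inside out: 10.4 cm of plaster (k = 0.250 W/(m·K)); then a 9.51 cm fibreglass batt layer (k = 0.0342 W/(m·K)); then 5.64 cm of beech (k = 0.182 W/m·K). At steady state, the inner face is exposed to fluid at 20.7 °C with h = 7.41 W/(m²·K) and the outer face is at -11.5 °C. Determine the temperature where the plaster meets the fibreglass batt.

Series thermal resistances, inner to outer:
  R_conv,in = 1/(hA) = 1/(7.41·42.4) = 0.003183 K/W
  R_plaster = L/(kA) = 0.104/(0.250·42.4) = 0.009811 K/W
  R_fibreglass batt = L/(kA) = 0.0951/(0.0342·42.4) = 0.06558 K/W
  R_beech = L/(kA) = 0.0564/(0.182·42.4) = 0.007309 K/W
ΣR = 0.003183 + 0.009811 + 0.06558 + 0.007309 = 0.08588 K/W
Q = ΔT/ΣR = (20.7 °C − -11.5 °C)/0.08588 = 374.9 W
From the inner boundary to the plaster/fibreglass batt interface, ΣR_partial = 0.01299 K/W.
T_interface = T_in − Q·ΣR_partial = 20.7 °C − (374.9)(0.01299) = 15.8 °C

T = 15.8 °C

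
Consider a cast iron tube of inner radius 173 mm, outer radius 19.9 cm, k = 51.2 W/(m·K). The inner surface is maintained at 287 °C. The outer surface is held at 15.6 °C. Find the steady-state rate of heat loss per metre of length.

Q' = 2πk·ΔT/ln(r₂/r₁) = 2π × 51.2 × 271.4 / ln(0.199/0.173) = 6.24×10^5 W/m

Q' = 6.24×10^5 W/m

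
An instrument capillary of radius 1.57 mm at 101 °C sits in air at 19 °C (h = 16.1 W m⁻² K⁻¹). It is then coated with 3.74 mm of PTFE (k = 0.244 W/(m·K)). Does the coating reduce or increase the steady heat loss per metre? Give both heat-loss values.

Critical radius for a cylinder: r_cr = k/h = 0.0152 m = 1.52 cm.
Outer radius after coating: r₂ = 0.00157 + 0.00374 = 0.00531 m.
Since r₁ < r_cr and r₂ ≤ r_cr, the coating moves toward the maximum at r_cr — heat loss rises.
Bare: R = 1/(2πr₁h) = 6.296 m·K/W; Q = 82/6.296 = 13.0 W/m.
Coated: R = R_cond + R_conv = 2.656 m·K/W; Q = 82/2.656 = 30.9 W/m.

increases: 13.0 → 30.9 W/m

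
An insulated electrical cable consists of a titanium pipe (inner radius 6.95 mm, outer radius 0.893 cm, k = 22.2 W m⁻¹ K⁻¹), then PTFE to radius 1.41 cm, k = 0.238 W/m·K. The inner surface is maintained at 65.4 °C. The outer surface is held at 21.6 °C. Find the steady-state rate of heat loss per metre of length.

Resistance network (inner→outer):
  R'_titanium = ln(0.00893/0.00695)/(2πk) = 0.2507/(2π·22.2) = 0.001797 m·K/W
  R'_PTFE = ln(0.0141/0.00893)/(2πk) = 0.4568/(2π·0.238) = 0.3054 m·K/W
ΣR = 0.001797 + 0.3054 = 0.3072 m·K/W
Q' = ΔT/ΣR = (65.4 °C − 21.6 °C)/0.3072 = 143 W/m

Q' = 143 W/m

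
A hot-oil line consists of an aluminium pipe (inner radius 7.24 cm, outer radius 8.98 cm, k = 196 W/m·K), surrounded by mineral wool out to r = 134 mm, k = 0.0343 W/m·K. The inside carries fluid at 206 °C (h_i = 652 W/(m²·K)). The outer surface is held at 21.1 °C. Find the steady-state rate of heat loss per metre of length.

Treat each layer as a resistance in series:
  R'_conv,in = 1/(2πr h) = 1/(2π·0.0724·652) = 0.003372 m·K/W
  R'_aluminium = ln(0.0898/0.0724)/(2πk) = 0.2154/(2π·196) = 1.749×10^-4 m·K/W
  R'_mineral wool = ln(0.134/0.0898)/(2πk) = 0.4003/(2π·0.0343) = 1.857 m·K/W
ΣR = 0.003372 + 1.749×10^-4 + 1.857 = 1.861 m·K/W
Q' = ΔT/ΣR = (206 °C − 21.1 °C)/1.861 = 99.4 W/m

Q' = 99.4 W/m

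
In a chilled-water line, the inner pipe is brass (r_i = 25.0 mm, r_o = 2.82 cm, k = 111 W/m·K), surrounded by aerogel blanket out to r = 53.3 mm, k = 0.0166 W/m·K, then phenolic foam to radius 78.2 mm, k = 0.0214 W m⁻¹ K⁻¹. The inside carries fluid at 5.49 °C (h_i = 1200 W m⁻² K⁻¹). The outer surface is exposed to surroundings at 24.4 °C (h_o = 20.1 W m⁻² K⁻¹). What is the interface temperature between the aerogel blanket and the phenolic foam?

Treat each layer as a resistance in series:
  R'_conv,in = 1/(2πr h) = 1/(2π·0.0250·1200) = 0.005305 m·K/W
  R'_brass = ln(0.0282/0.0250)/(2πk) = 0.1204/(2π·111) = 1.727×10^-4 m·K/W
  R'_aerogel blanket = ln(0.0533/0.0282)/(2πk) = 0.6366/(2π·0.0166) = 6.104 m·K/W
  R'_phenolic foam = ln(0.0782/0.0533)/(2πk) = 0.3833/(2π·0.0214) = 2.851 m·K/W
  R'_conv,out = 1/(2πr h) = 1/(2π·0.0782·20.1) = 0.1013 m·K/W
ΣR = 0.005305 + 1.727×10^-4 + 6.104 + 2.851 + 0.1013 = 9.062 m·K/W
Q' = ΔT/ΣR = (5.49 °C − 24.4 °C)/9.062 = -2.087 W/m
From the inner boundary to the aerogel blanket/phenolic foam interface, ΣR_partial = 6.109 m·K/W.
T_interface = T_in − Q'·ΣR_partial = 5.49 °C − (-2.087)(6.109) = 18.2 °C

T = 18.2 °C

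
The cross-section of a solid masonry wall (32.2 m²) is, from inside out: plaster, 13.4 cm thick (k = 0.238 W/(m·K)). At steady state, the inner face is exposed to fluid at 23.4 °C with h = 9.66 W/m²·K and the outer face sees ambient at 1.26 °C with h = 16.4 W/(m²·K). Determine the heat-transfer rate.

Resistance network (inner→outer):
  R_conv,in = 1/(hA) = 1/(9.66·32.2) = 0.003215 K/W
  R_plaster = L/(kA) = 0.134/(0.238·32.2) = 0.01749 K/W
  R_conv,out = 1/(hA) = 1/(16.4·32.2) = 0.001894 K/W
ΣR = 0.003215 + 0.01749 + 0.001894 = 0.02260 K/W
Q = ΔT/ΣR = (23.4 °C − 1.26 °C)/0.02260 = 980 W

Q = 980 W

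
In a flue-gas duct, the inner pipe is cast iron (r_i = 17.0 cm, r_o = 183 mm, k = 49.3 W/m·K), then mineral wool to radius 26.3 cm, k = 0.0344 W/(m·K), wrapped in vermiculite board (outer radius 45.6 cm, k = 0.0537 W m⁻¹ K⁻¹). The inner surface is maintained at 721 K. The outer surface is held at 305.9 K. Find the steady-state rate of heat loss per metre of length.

Q' = 125 W/m

Resistance network (inner→outer):
  R'_cast iron = ln(0.183/0.170)/(2πk) = 0.07369/(2π·49.3) = 2.379×10^-4 m·K/W
  R'_mineral wool = ln(0.263/0.183)/(2πk) = 0.3627/(2π·0.0344) = 1.678 m·K/W
  R'_vermiculite board = ln(0.456/0.263)/(2πk) = 0.5503/(2π·0.0537) = 1.631 m·K/W
ΣR = 2.379×10^-4 + 1.678 + 1.631 = 3.309 m·K/W
Q' = ΔT/ΣR = (721 K − 305.9 K)/3.309 = 125 W/m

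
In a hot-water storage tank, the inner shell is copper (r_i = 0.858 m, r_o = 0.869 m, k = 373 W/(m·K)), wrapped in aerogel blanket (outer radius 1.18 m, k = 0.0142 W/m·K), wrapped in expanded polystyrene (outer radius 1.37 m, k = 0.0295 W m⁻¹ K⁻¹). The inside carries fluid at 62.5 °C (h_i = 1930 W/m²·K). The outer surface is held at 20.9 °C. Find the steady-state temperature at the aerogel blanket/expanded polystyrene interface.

T = 27.4 °C

Treat each layer as a resistance in series:
  R_conv,in = 1/(4πr²h) = 1/(4π·0.858²·1930) = 5.601×10^-5 K/W
  R_copper = (1/0.858 − 1/0.869)/(4πk) = 0.01475/(4π·373) = 3.148×10^-6 K/W
  R_aerogel blanket = (1/0.869 − 1/1.18)/(4πk) = 0.3033/(4π·0.0142) = 1.700 K/W
  R_expanded polystyrene = (1/1.18 − 1/1.37)/(4πk) = 0.1175/(4π·0.0295) = 0.3170 K/W
ΣR = 5.601×10^-5 + 3.148×10^-6 + 1.700 + 0.3170 = 2.017 K/W
Q = ΔT/ΣR = (62.5 °C − 20.9 °C)/2.017 = 20.62 W
From the inner boundary to the aerogel blanket/expanded polystyrene interface, ΣR_partial = 1.700 K/W.
T_interface = T_in − Q·ΣR_partial = 62.5 °C − (20.62)(1.700) = 27.4 °C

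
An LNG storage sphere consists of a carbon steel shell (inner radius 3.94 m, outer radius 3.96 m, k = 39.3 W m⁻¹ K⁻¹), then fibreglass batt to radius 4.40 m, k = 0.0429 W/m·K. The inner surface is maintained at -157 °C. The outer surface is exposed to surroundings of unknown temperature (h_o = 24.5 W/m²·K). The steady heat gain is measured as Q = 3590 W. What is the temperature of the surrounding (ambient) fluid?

T_out = 11.8 °C

Sum the resistances:
  R_carbon steel = (1/3.94 − 1/3.96)/(4πk) = 0.001282/(4π·39.3) = 2.596×10^-6 K/W
  R_fibreglass batt = (1/3.96 − 1/4.40)/(4πk) = 0.02525/(4π·0.0429) = 0.04684 K/W
  R_conv,out = 1/(4πr²h) = 1/(4π·4.40²·24.5) = 1.678×10^-4 K/W
ΣR = 0.04701 K/W
ΔT = Q·ΣR = 3590 × 0.04701 = 168.8 K
Heat flows inward, so T_out = T_in + ΔT = -157 + 168.8 = 11.8 °C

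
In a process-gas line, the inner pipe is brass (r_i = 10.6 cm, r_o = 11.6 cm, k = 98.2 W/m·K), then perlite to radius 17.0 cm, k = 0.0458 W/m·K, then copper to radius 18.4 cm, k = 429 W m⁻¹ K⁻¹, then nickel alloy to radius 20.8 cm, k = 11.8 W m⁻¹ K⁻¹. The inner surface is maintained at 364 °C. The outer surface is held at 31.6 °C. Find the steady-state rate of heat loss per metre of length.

Treat each layer as a resistance in series:
  R'_brass = ln(0.116/0.106)/(2πk) = 0.09015/(2π·98.2) = 1.461×10^-4 m·K/W
  R'_perlite = ln(0.170/0.116)/(2πk) = 0.3822/(2π·0.0458) = 1.328 m·K/W
  R'_copper = ln(0.184/0.170)/(2πk) = 0.07914/(2π·429) = 2.936×10^-5 m·K/W
  R'_nickel alloy = ln(0.208/0.184)/(2πk) = 0.1226/(2π·11.8) = 0.001654 m·K/W
ΣR = 1.461×10^-4 + 1.328 + 2.936×10^-5 + 0.001654 = 1.330 m·K/W
Q' = ΔT/ΣR = (364 °C − 31.6 °C)/1.330 = 250 W/m

Q' = 250 W/m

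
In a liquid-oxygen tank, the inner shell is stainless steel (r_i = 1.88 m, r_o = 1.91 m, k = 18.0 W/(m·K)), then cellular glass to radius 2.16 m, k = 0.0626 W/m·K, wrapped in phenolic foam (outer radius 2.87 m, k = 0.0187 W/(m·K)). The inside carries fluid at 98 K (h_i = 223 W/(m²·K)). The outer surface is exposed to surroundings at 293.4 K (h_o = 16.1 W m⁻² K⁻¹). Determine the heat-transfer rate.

Treat each layer as a resistance in series:
  R_conv,in = 1/(4πr²h) = 1/(4π·1.88²·223) = 1.010×10^-4 K/W
  R_stainless steel = (1/1.88 − 1/1.91)/(4πk) = 0.008355/(4π·18.0) = 3.694×10^-5 K/W
  R_cellular glass = (1/1.91 − 1/2.16)/(4πk) = 0.06060/(4π·0.0626) = 0.07703 K/W
  R_phenolic foam = (1/2.16 − 1/2.87)/(4πk) = 0.1145/(4π·0.0187) = 0.4874 K/W
  R_conv,out = 1/(4πr²h) = 1/(4π·2.87²·16.1) = 6.001×10^-4 K/W
ΣR = 1.010×10^-4 + 3.694×10^-5 + 0.07703 + 0.4874 + 6.001×10^-4 = 0.5652 K/W
Q = ΔT/ΣR = (98 K − 293.4 K)/0.5652 = -346 W
(Negative Q ⇒ heat flows inward; heat gain = 346 W.)

Q = 346 W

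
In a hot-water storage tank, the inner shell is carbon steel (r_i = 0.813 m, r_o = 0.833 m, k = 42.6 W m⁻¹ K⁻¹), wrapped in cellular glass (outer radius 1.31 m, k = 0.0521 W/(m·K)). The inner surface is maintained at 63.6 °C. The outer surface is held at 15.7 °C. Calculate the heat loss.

Resistance network (inner→outer):
  R_carbon steel = (1/0.813 − 1/0.833)/(4πk) = 0.02953/(4π·42.6) = 5.517×10^-5 K/W
  R_cellular glass = (1/0.833 − 1/1.31)/(4πk) = 0.4371/(4π·0.0521) = 0.6677 K/W
ΣR = 5.517×10^-5 + 0.6677 = 0.6678 K/W
Q = ΔT/ΣR = (63.6 °C − 15.7 °C)/0.6678 = 71.7 W

Q = 71.7 W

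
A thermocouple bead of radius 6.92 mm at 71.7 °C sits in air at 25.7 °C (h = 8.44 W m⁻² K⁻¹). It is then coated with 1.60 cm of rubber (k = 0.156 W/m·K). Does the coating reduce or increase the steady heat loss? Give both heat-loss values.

Critical radius for a sphere: r_cr = 2k/h = 0.0370 m = 3.70 cm.
Outer radius after coating: r₂ = 0.00692 + 0.0160 = 0.02292 m.
Since r₁ < r_cr and r₂ ≤ r_cr, the coating moves toward the maximum at r_cr — heat loss rises.
Bare: R = 1/(4πr₁²h) = 196.9 K/W; Q = 46/196.9 = 0.234 W.
Coated: R = R_cond + R_conv = 69.41 K/W; Q = 46/69.41 = 0.663 W.

increases: 0.234 → 0.663 W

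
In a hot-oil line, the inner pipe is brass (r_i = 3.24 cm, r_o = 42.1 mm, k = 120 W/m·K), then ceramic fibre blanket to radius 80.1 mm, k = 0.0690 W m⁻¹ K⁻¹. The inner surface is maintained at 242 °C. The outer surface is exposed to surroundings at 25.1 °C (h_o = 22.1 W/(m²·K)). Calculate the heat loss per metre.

Q' = 138 W/m

Series thermal resistances, inner to outer:
  R'_brass = ln(0.0421/0.0324)/(2πk) = 0.2619/(2π·120) = 3.473×10^-4 m·K/W
  R'_ceramic fibre blanket = ln(0.0801/0.0421)/(2πk) = 0.6432/(2π·0.0690) = 1.484 m·K/W
  R'_conv,out = 1/(2πr h) = 1/(2π·0.0801·22.1) = 0.08991 m·K/W
ΣR = 3.473×10^-4 + 1.484 + 0.08991 = 1.574 m·K/W
Q' = ΔT/ΣR = (242 °C − 25.1 °C)/1.574 = 138 W/m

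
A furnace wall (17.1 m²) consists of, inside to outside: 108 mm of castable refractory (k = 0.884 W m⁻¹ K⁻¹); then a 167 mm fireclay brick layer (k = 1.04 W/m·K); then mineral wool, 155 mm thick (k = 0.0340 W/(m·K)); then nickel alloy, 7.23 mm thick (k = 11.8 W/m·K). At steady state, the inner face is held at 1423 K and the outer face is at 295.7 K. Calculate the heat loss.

Q = 3980 W

Resistance network (inner→outer):
  R_castable refractory = L/(kA) = 0.108/(0.884·17.1) = 0.007145 K/W
  R_fireclay brick = L/(kA) = 0.167/(1.04·17.1) = 0.009390 K/W
  R_mineral wool = L/(kA) = 0.155/(0.0340·17.1) = 0.2666 K/W
  R_nickel alloy = L/(kA) = 0.00723/(11.8·17.1) = 3.583×10^-5 K/W
ΣR = 0.007145 + 0.009390 + 0.2666 + 3.583×10^-5 = 0.2832 K/W
Q = ΔT/ΣR = (1423 K − 295.7 K)/0.2832 = 3980 W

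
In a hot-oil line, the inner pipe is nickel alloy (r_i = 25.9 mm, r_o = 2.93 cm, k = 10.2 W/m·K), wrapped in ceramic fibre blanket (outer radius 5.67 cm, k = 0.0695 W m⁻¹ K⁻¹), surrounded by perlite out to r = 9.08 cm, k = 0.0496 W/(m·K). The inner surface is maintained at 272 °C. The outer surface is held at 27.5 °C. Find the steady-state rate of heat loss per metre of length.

Series thermal resistances, inner to outer:
  R'_nickel alloy = ln(0.0293/0.0259)/(2πk) = 0.1233/(2π·10.2) = 0.001925 m·K/W
  R'_ceramic fibre blanket = ln(0.0567/0.0293)/(2πk) = 0.6602/(2π·0.0695) = 1.512 m·K/W
  R'_perlite = ln(0.0908/0.0567)/(2πk) = 0.4709/(2π·0.0496) = 1.511 m·K/W
ΣR = 0.001925 + 1.512 + 1.511 = 3.025 m·K/W
Q' = ΔT/ΣR = (272 °C − 27.5 °C)/3.025 = 80.8 W/m

Q' = 80.8 W/m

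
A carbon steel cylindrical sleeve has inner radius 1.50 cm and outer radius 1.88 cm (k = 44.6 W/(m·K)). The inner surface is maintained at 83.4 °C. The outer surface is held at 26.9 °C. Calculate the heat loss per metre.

Q' = 70.1 kW/m

Q' = 2πk·ΔT/ln(r₂/r₁) = 2π × 44.6 × 56.5 / ln(0.0188/0.0150) = 70100 W/m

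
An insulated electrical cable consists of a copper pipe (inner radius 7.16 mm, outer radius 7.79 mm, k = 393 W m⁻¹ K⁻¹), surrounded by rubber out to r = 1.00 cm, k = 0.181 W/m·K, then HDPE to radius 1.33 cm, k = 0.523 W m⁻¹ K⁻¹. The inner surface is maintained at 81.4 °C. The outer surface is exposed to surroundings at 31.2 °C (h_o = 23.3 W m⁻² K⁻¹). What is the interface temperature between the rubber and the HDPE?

T = 68.0 °C

Series thermal resistances, inner to outer:
  R'_copper = ln(0.00779/0.00716)/(2πk) = 0.08433/(2π·393) = 3.415×10^-5 m·K/W
  R'_rubber = ln(0.0100/0.00779)/(2πk) = 0.2497/(2π·0.181) = 0.2196 m·K/W
  R'_HDPE = ln(0.0133/0.0100)/(2πk) = 0.2852/(2π·0.523) = 0.08678 m·K/W
  R'_conv,out = 1/(2πr h) = 1/(2π·0.0133·23.3) = 0.5136 m·K/W
ΣR = 3.415×10^-5 + 0.2196 + 0.08678 + 0.5136 = 0.8200 m·K/W
Q' = ΔT/ΣR = (81.4 °C − 31.2 °C)/0.8200 = 61.22 W/m
From the inner boundary to the rubber/HDPE interface, ΣR_partial = 0.2196 m·K/W.
T_interface = T_in − Q'·ΣR_partial = 81.4 °C − (61.22)(0.2196) = 68.0 °C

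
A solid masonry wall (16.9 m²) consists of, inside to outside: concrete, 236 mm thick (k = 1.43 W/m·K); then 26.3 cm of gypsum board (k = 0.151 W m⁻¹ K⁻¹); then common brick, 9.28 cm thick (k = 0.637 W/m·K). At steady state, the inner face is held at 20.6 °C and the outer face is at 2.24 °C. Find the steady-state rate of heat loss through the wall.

Resistance network (inner→outer):
  R_concrete = L/(kA) = 0.236/(1.43·16.9) = 0.009765 K/W
  R_gypsum board = L/(kA) = 0.263/(0.151·16.9) = 0.1031 K/W
  R_common brick = L/(kA) = 0.0928/(0.637·16.9) = 0.008620 K/W
ΣR = 0.009765 + 0.1031 + 0.008620 = 0.1215 K/W
Q = ΔT/ΣR = (20.6 °C − 2.24 °C)/0.1215 = 151 W

Q = 151 W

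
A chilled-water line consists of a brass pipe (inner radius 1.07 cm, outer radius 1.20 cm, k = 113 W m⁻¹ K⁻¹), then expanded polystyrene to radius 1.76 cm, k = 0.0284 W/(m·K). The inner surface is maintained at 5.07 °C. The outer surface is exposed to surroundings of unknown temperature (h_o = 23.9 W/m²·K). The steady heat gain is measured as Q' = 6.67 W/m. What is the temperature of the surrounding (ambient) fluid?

Series resistances:
  R'_brass = ln(0.0120/0.0107)/(2πk) = 0.1147/(2π·113) = 1.615×10^-4 m·K/W
  R'_expanded polystyrene = ln(0.0176/0.0120)/(2πk) = 0.3830/(2π·0.0284) = 2.146 m·K/W
  R'_conv,out = 1/(2πr h) = 1/(2π·0.0176·23.9) = 0.3784 m·K/W
ΣR = 2.525 m·K/W
ΔT = Q'·ΣR = 6.67 × 2.525 = 16.84 K
Heat flows inward, so T_out = T_in + ΔT = 5.07 + 16.84 = 21.9 °C

T_out = 21.9 °C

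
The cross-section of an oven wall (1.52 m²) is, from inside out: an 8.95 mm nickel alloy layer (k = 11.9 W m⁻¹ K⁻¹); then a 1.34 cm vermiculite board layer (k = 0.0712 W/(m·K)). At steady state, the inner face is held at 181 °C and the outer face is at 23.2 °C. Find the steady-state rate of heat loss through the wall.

Q = 1270 W

Resistance network (inner→outer):
  R_nickel alloy = L/(kA) = 0.00895/(11.9·1.52) = 4.948×10^-4 K/W
  R_vermiculite board = L/(kA) = 0.0134/(0.0712·1.52) = 0.1238 K/W
ΣR = 4.948×10^-4 + 0.1238 = 0.1243 K/W
Q = ΔT/ΣR = (181 °C − 23.2 °C)/0.1243 = 1270 W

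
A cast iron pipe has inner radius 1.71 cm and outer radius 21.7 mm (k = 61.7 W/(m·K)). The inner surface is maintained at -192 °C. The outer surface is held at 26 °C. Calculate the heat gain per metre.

Q' = 3.55×10^5 W/m

Q' = 2πk·ΔT/ln(r₂/r₁) = 2π × 61.7 × 218 / ln(0.0217/0.0171) = 3.55×10^5 W/m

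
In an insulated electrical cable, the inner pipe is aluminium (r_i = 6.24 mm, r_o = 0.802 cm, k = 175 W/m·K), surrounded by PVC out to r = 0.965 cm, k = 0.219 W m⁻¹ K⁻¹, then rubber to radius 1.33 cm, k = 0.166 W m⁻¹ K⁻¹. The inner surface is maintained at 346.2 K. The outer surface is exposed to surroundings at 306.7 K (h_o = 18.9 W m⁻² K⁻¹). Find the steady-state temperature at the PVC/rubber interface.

Series thermal resistances, inner to outer:
  R'_aluminium = ln(0.00802/0.00624)/(2πk) = 0.2510/(2π·175) = 2.282×10^-4 m·K/W
  R'_PVC = ln(0.00965/0.00802)/(2πk) = 0.1850/(2π·0.219) = 0.1345 m·K/W
  R'_rubber = ln(0.0133/0.00965)/(2πk) = 0.3208/(2π·0.166) = 0.3076 m·K/W
  R'_conv,out = 1/(2πr h) = 1/(2π·0.0133·18.9) = 0.6332 m·K/W
ΣR = 2.282×10^-4 + 0.1345 + 0.3076 + 0.6332 = 1.076 m·K/W
Q' = ΔT/ΣR = (346.2 K − 306.7 K)/1.076 = 36.71 W/m
From the inner boundary to the PVC/rubber interface, ΣR_partial = 0.1347 m·K/W.
T_interface = T_in − Q'·ΣR_partial = 346.2 K − (36.71)(0.1347) = 341.3 K

T = 341.3 K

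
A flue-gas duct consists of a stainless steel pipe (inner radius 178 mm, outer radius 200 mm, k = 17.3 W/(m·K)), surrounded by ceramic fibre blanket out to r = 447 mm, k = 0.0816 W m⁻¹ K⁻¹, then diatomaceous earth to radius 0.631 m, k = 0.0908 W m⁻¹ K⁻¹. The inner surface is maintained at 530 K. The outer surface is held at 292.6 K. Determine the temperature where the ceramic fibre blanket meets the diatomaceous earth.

Resistance network (inner→outer):
  R'_stainless steel = ln(0.200/0.178)/(2πk) = 0.1165/(2π·17.3) = 0.001072 m·K/W
  R'_ceramic fibre blanket = ln(0.447/0.200)/(2πk) = 0.8042/(2π·0.0816) = 1.569 m·K/W
  R'_diatomaceous earth = ln(0.631/0.447)/(2πk) = 0.3447/(2π·0.0908) = 0.6043 m·K/W
ΣR = 0.001072 + 1.569 + 0.6043 = 2.174 m·K/W
Q' = ΔT/ΣR = (530 K − 292.6 K)/2.174 = 109.2 W/m
From the inner boundary to the ceramic fibre blanket/diatomaceous earth interface, ΣR_partial = 1.570 m·K/W.
T_interface = T_in − Q'·ΣR_partial = 530 K − (109.2)(1.570) = 358.6 K

T = 358.6 K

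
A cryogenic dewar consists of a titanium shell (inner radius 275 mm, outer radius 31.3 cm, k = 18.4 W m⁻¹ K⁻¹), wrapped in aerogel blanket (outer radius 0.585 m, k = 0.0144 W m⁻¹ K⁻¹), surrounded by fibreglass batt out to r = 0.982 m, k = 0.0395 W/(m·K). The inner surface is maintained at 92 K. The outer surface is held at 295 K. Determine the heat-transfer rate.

Resistance network (inner→outer):
  R_titanium = (1/0.275 − 1/0.313)/(4πk) = 0.4415/(4π·18.4) = 0.001909 K/W
  R_aerogel blanket = (1/0.313 − 1/0.585)/(4πk) = 1.485/(4π·0.0144) = 8.209 K/W
  R_fibreglass batt = (1/0.585 − 1/0.982)/(4πk) = 0.6911/(4π·0.0395) = 1.392 K/W
ΣR = 0.001909 + 8.209 + 1.392 = 9.603 K/W
Q = ΔT/ΣR = (92 K − 295 K)/9.603 = -21.1 W
(Negative Q ⇒ heat flows inward; heat gain = 21.1 W.)

Q = 21.1 W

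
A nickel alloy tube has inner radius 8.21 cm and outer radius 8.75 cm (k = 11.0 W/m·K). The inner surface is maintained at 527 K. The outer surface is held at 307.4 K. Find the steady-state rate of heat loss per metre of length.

Q' = 2.38×10^5 W/m

Q' = 2πk·ΔT/ln(r₂/r₁) = 2π × 11.0 × 219.6 / ln(0.0875/0.0821) = 2.38×10^5 W/m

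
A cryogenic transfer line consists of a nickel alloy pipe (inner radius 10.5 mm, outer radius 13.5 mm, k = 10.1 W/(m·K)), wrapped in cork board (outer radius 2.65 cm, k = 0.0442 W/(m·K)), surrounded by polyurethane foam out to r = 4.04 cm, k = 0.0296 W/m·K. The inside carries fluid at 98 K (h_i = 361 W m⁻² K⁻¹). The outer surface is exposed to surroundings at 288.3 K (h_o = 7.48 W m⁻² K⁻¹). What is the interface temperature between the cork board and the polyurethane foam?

T = 187.4 K

Series thermal resistances, inner to outer:
  R'_conv,in = 1/(2πr h) = 1/(2π·0.0105·361) = 0.04199 m·K/W
  R'_nickel alloy = ln(0.0135/0.0105)/(2πk) = 0.2513/(2π·10.1) = 0.003960 m·K/W
  R'_cork board = ln(0.0265/0.0135)/(2πk) = 0.6745/(2π·0.0442) = 2.429 m·K/W
  R'_polyurethane foam = ln(0.0404/0.0265)/(2πk) = 0.4217/(2π·0.0296) = 2.267 m·K/W
  R'_conv,out = 1/(2πr h) = 1/(2π·0.0404·7.48) = 0.5267 m·K/W
ΣR = 0.04199 + 0.003960 + 2.429 + 2.267 + 0.5267 = 5.269 m·K/W
Q' = ΔT/ΣR = (98 K − 288.3 K)/5.269 = -36.12 W/m
From the inner boundary to the cork board/polyurethane foam interface, ΣR_partial = 2.475 m·K/W.
T_interface = T_in − Q'·ΣR_partial = 98 K − (-36.12)(2.475) = 187.4 K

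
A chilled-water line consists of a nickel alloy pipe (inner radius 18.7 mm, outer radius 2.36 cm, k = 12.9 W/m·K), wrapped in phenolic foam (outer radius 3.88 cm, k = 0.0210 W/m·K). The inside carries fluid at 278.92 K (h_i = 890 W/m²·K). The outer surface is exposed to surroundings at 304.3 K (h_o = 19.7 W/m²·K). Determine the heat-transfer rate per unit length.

Q' = 6.36 W/m

Series thermal resistances, inner to outer:
  R'_conv,in = 1/(2πr h) = 1/(2π·0.0187·890) = 0.009563 m·K/W
  R'_nickel alloy = ln(0.0236/0.0187)/(2πk) = 0.2327/(2π·12.9) = 0.002871 m·K/W
  R'_phenolic foam = ln(0.0388/0.0236)/(2πk) = 0.4972/(2π·0.0210) = 3.768 m·K/W
  R'_conv,out = 1/(2πr h) = 1/(2π·0.0388·19.7) = 0.2082 m·K/W
ΣR = 0.009563 + 0.002871 + 3.768 + 0.2082 = 3.989 m·K/W
Q' = ΔT/ΣR = (278.92 K − 304.3 K)/3.989 = -6.36 W/m
(Negative Q' ⇒ heat flows inward; heat gain = 6.36 W/m.)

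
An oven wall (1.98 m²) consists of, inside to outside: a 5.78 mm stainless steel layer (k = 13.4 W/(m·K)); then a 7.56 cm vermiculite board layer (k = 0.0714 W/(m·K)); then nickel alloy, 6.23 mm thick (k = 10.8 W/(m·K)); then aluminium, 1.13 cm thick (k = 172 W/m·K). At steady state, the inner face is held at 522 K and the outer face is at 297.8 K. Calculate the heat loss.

Resistance network (inner→outer):
  R_stainless steel = L/(kA) = 0.00578/(13.4·1.98) = 2.179×10^-4 K/W
  R_vermiculite board = L/(kA) = 0.0756/(0.0714·1.98) = 0.5348 K/W
  R_nickel alloy = L/(kA) = 0.00623/(10.8·1.98) = 2.913×10^-4 K/W
  R_aluminium = L/(kA) = 0.0113/(172·1.98) = 3.318×10^-5 K/W
ΣR = 2.179×10^-4 + 0.5348 + 2.913×10^-4 + 3.318×10^-5 = 0.5353 K/W
Q = ΔT/ΣR = (522 K − 297.8 K)/0.5353 = 419 W

Q = 419 W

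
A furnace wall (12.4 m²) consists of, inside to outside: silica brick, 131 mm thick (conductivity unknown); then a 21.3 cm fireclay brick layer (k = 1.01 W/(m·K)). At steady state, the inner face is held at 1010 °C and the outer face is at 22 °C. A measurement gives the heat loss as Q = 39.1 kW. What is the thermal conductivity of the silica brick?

k = 1.28 W/m·K

ΣR = ΔT/Q = |1010 − 22|/39100 = 0.02527 K/W
Known resistances:
  R_fireclay brick = L/(kA) = 0.213/(1.01·12.4) = 0.01701 K/W
R_silica brick = ΣR − ΣR_known = 0.02527 − 0.01701 = 0.008260 K/W
L/(kA) = 0.008260 ⇒ k = 0.131/(0.008260·12.4) = 1.28 W/m·K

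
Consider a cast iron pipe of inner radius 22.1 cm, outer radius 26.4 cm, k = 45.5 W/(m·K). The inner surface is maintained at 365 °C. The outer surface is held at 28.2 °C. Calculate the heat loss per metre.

Q' = 2πk·ΔT/ln(r₂/r₁) = 2π × 45.5 × 336.8 / ln(0.264/0.221) = 5.42×10^5 W/m

Q' = 542 kW/m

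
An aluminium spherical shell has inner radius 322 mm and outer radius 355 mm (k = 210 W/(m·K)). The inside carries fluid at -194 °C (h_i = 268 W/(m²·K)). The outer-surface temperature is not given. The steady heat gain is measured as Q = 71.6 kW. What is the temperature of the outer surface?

T_out = 18.9 °C

Series resistances:
  R_conv,in = 1/(4πr²h) = 1/(4π·0.322²·268) = 0.002864 K/W
  R_aluminium = (1/0.322 − 1/0.355)/(4πk) = 0.2887/(4π·210) = 1.094×10^-4 K/W
ΣR = 0.002973 K/W
ΔT = Q·ΣR = 71600 × 0.002973 = 212.9 K
Heat flows inward, so T_out = T_in + ΔT = -194 + 212.9 = 18.9 °C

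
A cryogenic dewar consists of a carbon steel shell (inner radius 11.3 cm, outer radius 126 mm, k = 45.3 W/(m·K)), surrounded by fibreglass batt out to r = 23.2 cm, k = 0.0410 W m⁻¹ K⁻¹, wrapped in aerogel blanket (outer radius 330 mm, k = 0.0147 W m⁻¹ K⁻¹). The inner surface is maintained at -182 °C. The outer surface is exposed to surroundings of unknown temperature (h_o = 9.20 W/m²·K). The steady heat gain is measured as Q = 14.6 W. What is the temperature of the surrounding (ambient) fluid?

Sum the resistances:
  R_carbon steel = (1/0.113 − 1/0.126)/(4πk) = 0.9130/(4π·45.3) = 0.001604 K/W
  R_fibreglass batt = (1/0.126 − 1/0.232)/(4πk) = 3.626/(4π·0.0410) = 7.038 K/W
  R_aerogel blanket = (1/0.232 − 1/0.330)/(4πk) = 1.280/(4π·0.0147) = 6.929 K/W
  R_conv,out = 1/(4πr²h) = 1/(4π·0.330²·9.20) = 0.07943 K/W
ΣR = 14.05 K/W
ΔT = Q·ΣR = 14.6 × 14.05 = 205.1 K
Heat flows inward, so T_out = T_in + ΔT = -182 + 205.1 = 23.1 °C

T_out = 23.1 °C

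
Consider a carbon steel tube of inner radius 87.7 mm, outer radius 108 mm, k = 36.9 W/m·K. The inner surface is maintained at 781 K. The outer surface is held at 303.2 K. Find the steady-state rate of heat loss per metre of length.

Q' = 532 kW/m

Q' = 2πk·ΔT/ln(r₂/r₁) = 2π × 36.9 × 477.8 / ln(0.108/0.0877) = 5.32×10^5 W/m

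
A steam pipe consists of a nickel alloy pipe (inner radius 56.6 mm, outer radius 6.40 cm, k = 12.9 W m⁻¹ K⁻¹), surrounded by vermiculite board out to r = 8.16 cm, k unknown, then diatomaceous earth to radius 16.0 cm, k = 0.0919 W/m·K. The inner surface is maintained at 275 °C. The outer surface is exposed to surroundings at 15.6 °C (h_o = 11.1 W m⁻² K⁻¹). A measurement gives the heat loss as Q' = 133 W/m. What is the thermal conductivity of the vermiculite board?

k = 0.0558 W/m·K

ΣR = ΔT/Q' = |275 − 15.6|/133 = 1.950 m·K/W
Known resistances:
  R'_nickel alloy = ln(0.0640/0.0566)/(2πk) = 0.1229/(2π·12.9) = 0.001516 m·K/W
  R'_diatomaceous earth = ln(0.160/0.0816)/(2πk) = 0.6733/(2π·0.0919) = 1.166 m·K/W
  R'_conv,out = 1/(2πr h) = 1/(2π·0.160·11.1) = 0.08961 m·K/W
R_vermiculite board = ΣR − ΣR_known = 1.950 − 1.257 = 0.6930 m·K/W
ln(r₂/r₁)/(2πk) = 0.6930 ⇒ k = 0.2429/(2π·0.6930) = 0.0558 W/m·K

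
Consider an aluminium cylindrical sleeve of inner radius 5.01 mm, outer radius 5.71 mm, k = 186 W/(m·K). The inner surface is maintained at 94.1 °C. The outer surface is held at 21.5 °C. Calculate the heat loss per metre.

Q' = 649 kW/m

Q' = 2πk·ΔT/ln(r₂/r₁) = 2π × 186 × 72.6 / ln(0.00571/0.00501) = 6.49×10^5 W/m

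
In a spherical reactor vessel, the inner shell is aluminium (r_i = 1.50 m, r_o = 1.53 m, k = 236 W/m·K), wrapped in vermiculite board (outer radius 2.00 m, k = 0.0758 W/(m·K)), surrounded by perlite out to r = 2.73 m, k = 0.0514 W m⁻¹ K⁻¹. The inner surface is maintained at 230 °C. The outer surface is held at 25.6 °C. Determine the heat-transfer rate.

Q = 555 W

Treat each layer as a resistance in series:
  R_aluminium = (1/1.50 − 1/1.53)/(4πk) = 0.01307/(4π·236) = 4.408×10^-6 K/W
  R_vermiculite board = (1/1.53 − 1/2.00)/(4πk) = 0.1536/(4π·0.0758) = 0.1612 K/W
  R_perlite = (1/2.00 − 1/2.73)/(4πk) = 0.1337/(4π·0.0514) = 0.2070 K/W
ΣR = 4.408×10^-6 + 0.1612 + 0.2070 = 0.3682 K/W
Q = ΔT/ΣR = (230 °C − 25.6 °C)/0.3682 = 555 W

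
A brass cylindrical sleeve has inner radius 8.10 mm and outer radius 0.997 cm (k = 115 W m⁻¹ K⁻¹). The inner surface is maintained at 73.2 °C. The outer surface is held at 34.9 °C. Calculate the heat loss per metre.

Q' = 133 kW/m

Q' = 2πk·ΔT/ln(r₂/r₁) = 2π × 115 × 38.3 / ln(0.00997/0.00810) = 1.33×10^5 W/m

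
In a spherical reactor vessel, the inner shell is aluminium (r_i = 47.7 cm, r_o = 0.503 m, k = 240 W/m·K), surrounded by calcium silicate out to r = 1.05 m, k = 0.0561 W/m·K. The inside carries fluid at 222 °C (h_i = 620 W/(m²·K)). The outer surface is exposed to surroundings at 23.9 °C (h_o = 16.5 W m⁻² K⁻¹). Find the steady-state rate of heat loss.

Resistance network (inner→outer):
  R_conv,in = 1/(4πr²h) = 1/(4π·0.477²·620) = 5.641×10^-4 K/W
  R_aluminium = (1/0.477 − 1/0.503)/(4πk) = 0.1084/(4π·240) = 3.593×10^-5 K/W
  R_calcium silicate = (1/0.503 − 1/1.05)/(4πk) = 1.036/(4π·0.0561) = 1.469 K/W
  R_conv,out = 1/(4πr²h) = 1/(4π·1.05²·16.5) = 0.004374 K/W
ΣR = 5.641×10^-4 + 3.593×10^-5 + 1.469 + 0.004374 = 1.474 K/W
Q = ΔT/ΣR = (222 °C − 23.9 °C)/1.474 = 134 W

Q = 134 W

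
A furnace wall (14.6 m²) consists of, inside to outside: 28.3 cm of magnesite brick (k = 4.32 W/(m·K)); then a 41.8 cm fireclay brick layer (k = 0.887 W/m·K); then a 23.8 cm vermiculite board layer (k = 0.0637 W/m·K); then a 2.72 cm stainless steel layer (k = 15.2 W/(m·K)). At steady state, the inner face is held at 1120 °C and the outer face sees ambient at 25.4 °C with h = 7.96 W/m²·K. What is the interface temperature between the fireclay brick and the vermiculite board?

T = 986 °C

Treat each layer as a resistance in series:
  R_magnesite brick = L/(kA) = 0.283/(4.32·14.6) = 0.004487 K/W
  R_fireclay brick = L/(kA) = 0.418/(0.887·14.6) = 0.03228 K/W
  R_vermiculite board = L/(kA) = 0.238/(0.0637·14.6) = 0.2559 K/W
  R_stainless steel = L/(kA) = 0.0272/(15.2·14.6) = 1.226×10^-4 K/W
  R_conv,out = 1/(hA) = 1/(7.96·14.6) = 0.008605 K/W
ΣR = 0.004487 + 0.03228 + 0.2559 + 1.226×10^-4 + 0.008605 = 0.3014 K/W
Q = ΔT/ΣR = (1120 °C − 25.4 °C)/0.3014 = 3632 W
From the inner boundary to the fireclay brick/vermiculite board interface, ΣR_partial = 0.03677 K/W.
T_interface = T_in − Q·ΣR_partial = 1120 °C − (3632)(0.03677) = 986 °C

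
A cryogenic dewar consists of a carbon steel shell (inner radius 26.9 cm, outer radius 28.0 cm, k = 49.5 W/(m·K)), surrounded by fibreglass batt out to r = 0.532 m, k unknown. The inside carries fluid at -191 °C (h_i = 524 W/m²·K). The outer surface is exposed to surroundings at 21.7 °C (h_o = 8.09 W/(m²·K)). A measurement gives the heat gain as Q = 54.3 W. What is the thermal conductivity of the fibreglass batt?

k = 0.0347 W/m·K

ΣR = ΔT/Q = |-191 − 21.7|/54.3 = 3.917 K/W
Known resistances:
  R_conv,in = 1/(4πr²h) = 1/(4π·0.269²·524) = 0.002099 K/W
  R_carbon steel = (1/0.269 − 1/0.280)/(4πk) = 0.1460/(4π·49.5) = 2.348×10^-4 K/W
  R_conv,out = 1/(4πr²h) = 1/(4π·0.532²·8.09) = 0.03476 K/W
R_fibreglass batt = ΣR − ΣR_known = 3.917 − 0.03709 = 3.880 K/W
(1/r₁−1/r₂)/(4πk) = 3.880 ⇒ k = 1.692/(4π·3.880) = 0.0347 W/m·K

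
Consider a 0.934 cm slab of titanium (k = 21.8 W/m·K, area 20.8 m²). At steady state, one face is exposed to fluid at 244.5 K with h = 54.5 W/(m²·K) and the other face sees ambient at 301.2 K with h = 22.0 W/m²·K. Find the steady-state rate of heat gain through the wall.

Series thermal resistances, inner to outer:
  R_conv,in = 1/(hA) = 1/(54.5·20.8) = 8.821×10^-4 K/W
  R_titanium = L/(kA) = 0.00934/(21.8·20.8) = 2.060×10^-5 K/W
  R_conv,out = 1/(hA) = 1/(22.0·20.8) = 0.002185 K/W
ΣR = 8.821×10^-4 + 2.060×10^-5 + 0.002185 = 0.003088 K/W
Q = ΔT/ΣR = (244.5 K − 301.2 K)/0.003088 = -18400 W
(Negative Q ⇒ heat flows inward; heat gain = 18400 W.)

Q = 18400 W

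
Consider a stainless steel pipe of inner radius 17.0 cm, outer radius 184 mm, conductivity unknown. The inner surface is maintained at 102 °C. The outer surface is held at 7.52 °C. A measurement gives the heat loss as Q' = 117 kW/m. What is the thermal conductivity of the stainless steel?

k = 15.6 W/m·K

ΣR = ΔT/Q' = |102 − 7.52|/1.17×10^5 = 8.075×10^-4 m·K/W
ln(r₂/r₁)/(2πk) = 8.075×10^-4 ⇒ k = 0.07914/(2π·8.075×10^-4) = 15.6 W/m·K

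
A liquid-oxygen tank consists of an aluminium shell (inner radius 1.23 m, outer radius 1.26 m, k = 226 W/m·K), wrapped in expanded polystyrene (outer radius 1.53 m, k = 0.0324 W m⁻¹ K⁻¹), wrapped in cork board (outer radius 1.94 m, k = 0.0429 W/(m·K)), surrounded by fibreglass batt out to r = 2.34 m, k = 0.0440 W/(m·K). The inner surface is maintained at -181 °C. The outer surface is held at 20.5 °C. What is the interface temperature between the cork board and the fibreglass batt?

T = -21.8 °C

Series thermal resistances, inner to outer:
  R_aluminium = (1/1.23 − 1/1.26)/(4πk) = 0.01936/(4π·226) = 6.816×10^-6 K/W
  R_expanded polystyrene = (1/1.26 − 1/1.53)/(4πk) = 0.1401/(4π·0.0324) = 0.3440 K/W
  R_cork board = (1/1.53 − 1/1.94)/(4πk) = 0.1381/(4π·0.0429) = 0.2562 K/W
  R_fibreglass batt = (1/1.94 − 1/2.34)/(4πk) = 0.08811/(4π·0.0440) = 0.1594 K/W
ΣR = 6.816×10^-6 + 0.3440 + 0.2562 + 0.1594 = 0.7596 K/W
Q = ΔT/ΣR = (-181 °C − 20.5 °C)/0.7596 = -265.3 W
From the inner boundary to the cork board/fibreglass batt interface, ΣR_partial = 0.6002 K/W.
T_interface = T_in − Q·ΣR_partial = -181 °C − (-265.3)(0.6002) = -21.8 °C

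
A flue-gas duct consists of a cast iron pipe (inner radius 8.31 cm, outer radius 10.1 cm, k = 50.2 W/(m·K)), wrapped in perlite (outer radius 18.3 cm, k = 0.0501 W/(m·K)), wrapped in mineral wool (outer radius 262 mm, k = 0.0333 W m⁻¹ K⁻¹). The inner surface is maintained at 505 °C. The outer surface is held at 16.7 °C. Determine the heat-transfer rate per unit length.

Series thermal resistances, inner to outer:
  R'_cast iron = ln(0.101/0.0831)/(2πk) = 0.1951/(2π·50.2) = 6.185×10^-4 m·K/W
  R'_perlite = ln(0.183/0.101)/(2πk) = 0.5944/(2π·0.0501) = 1.888 m·K/W
  R'_mineral wool = ln(0.262/0.183)/(2πk) = 0.3589/(2π·0.0333) = 1.715 m·K/W
ΣR = 6.185×10^-4 + 1.888 + 1.715 = 3.604 m·K/W
Q' = ΔT/ΣR = (505 °C − 16.7 °C)/3.604 = 135 W/m

Q' = 135 W/m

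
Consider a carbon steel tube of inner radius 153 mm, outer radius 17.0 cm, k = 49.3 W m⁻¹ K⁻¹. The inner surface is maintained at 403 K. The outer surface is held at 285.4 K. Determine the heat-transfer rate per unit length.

Q' = 2πk·ΔT/ln(r₂/r₁) = 2π × 49.3 × 117.6 / ln(0.170/0.153) = 3.46×10^5 W/m

Q' = 346 kW/m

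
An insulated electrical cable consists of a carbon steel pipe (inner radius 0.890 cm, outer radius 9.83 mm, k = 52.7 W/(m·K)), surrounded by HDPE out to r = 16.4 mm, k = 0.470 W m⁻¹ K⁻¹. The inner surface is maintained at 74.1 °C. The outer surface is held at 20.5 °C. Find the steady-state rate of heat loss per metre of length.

Treat each layer as a resistance in series:
  R'_carbon steel = ln(0.00983/0.00890)/(2πk) = 0.09939/(2π·52.7) = 3.002×10^-4 m·K/W
  R'_HDPE = ln(0.0164/0.00983)/(2πk) = 0.5118/(2π·0.470) = 0.1733 m·K/W
ΣR = 3.002×10^-4 + 0.1733 = 0.1736 m·K/W
Q' = ΔT/ΣR = (74.1 °C − 20.5 °C)/0.1736 = 309 W/m

Q' = 309 W/m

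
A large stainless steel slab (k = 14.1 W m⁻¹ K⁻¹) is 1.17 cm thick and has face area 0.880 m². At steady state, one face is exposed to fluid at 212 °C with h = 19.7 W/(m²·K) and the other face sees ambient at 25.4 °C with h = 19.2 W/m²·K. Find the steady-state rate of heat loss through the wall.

Q = 1580 W

Treat each layer as a resistance in series:
  R_conv,in = 1/(hA) = 1/(19.7·0.880) = 0.05768 K/W
  R_stainless steel = L/(kA) = 0.0117/(14.1·0.880) = 9.429×10^-4 K/W
  R_conv,out = 1/(hA) = 1/(19.2·0.880) = 0.05919 K/W
ΣR = 0.05768 + 9.429×10^-4 + 0.05919 = 0.1178 K/W
Q = ΔT/ΣR = (212 °C − 25.4 °C)/0.1178 = 1580 W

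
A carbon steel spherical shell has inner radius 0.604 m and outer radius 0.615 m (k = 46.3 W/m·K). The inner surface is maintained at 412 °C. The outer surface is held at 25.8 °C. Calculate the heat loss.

Q = 4πk·ΔT/(1/r₁ − 1/r₂) = 4π × 46.3 × 386.2 / (1/0.604 − 1/0.615) = 7.59×10^6 W

Q = 7590 kW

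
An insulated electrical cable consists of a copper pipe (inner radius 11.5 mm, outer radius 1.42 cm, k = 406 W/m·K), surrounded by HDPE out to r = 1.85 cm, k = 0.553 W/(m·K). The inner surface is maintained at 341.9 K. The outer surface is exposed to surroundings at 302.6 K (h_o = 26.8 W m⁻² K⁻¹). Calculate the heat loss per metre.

Q' = 98.9 W/m

Series thermal resistances, inner to outer:
  R'_copper = ln(0.0142/0.0115)/(2πk) = 0.2109/(2π·406) = 8.267×10^-5 m·K/W
  R'_HDPE = ln(0.0185/0.0142)/(2πk) = 0.2645/(2π·0.553) = 0.07613 m·K/W
  R'_conv,out = 1/(2πr h) = 1/(2π·0.0185·26.8) = 0.3210 m·K/W
ΣR = 8.267×10^-5 + 0.07613 + 0.3210 = 0.3972 m·K/W
Q' = ΔT/ΣR = (341.9 K − 302.6 K)/0.3972 = 98.9 W/m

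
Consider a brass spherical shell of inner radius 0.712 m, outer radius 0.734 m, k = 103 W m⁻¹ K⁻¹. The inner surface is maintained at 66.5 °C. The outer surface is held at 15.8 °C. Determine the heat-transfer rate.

Q = 1560 kW

Q = 4πk·ΔT/(1/r₁ − 1/r₂) = 4π × 103 × 50.7 / (1/0.712 − 1/0.734) = 1.56×10^6 W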